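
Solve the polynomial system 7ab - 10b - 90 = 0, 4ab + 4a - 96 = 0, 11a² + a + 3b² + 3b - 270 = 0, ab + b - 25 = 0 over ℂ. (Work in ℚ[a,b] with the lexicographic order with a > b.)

Compute a lex Gröbner basis by Buchberger's algorithm.
f_1 = 7ab - 10b - 90, LT = ab.
f_2 = 4ab + 4a - 96, LT = ab.
f_3 = 11a² + a + 3b² + 3b - 270, LT = a².
f_4 = ab + b - 25, LT = ab.

S(f_1,f_2): lcm = ab. S = -a - 10/7b + 78/7.
  leading term a: no divisor's leading term divides it; move -a to the remainder.
  leading term b: no divisor's leading term divides it; move -10/7b to the remainder.
  leading term 1: no divisor's leading term divides it; move 78/7 to the remainder.
  remainder -a - 10/7b + 78/7 ≠ 0; add h_5 = -a - 10/7b + 78/7 to the basis.

S(f_1,f_3): lcm = a²b. S = -117/77ab - 90/7a - 3/11b³ - 3/11b² + 270/11b.
  leading term ab: subtract (-117/539)·f_1 from -117/77ab - 90/7a - 3/11b³ - 3/11b² + 270/11b → -90/7a - 3/11b³ - 3/11b² + 12060/539b - 10530/539
  leading term a: subtract (90/7)·h_5 from -90/7a - 3/11b³ - 3/11b² + 12060/539b - 10530/539 → -3/11b³ - 3/11b² + 21960/539b - 87750/539
  leading term b³: no divisor's leading term divides it; move -3/11b³ to the remainder.
  leading term b²: no divisor's leading term divides it; move -3/11b² to the remainder.
  leading term b: no divisor's leading term divides it; move 21960/539b to the remainder.
  leading term 1: no divisor's leading term divides it; move -87750/539 to the remainder.
  remainder -3/11b³ - 3/11b² + 21960/539b - 87750/539 ≠ 0; add h_6 = -3/11b³ - 3/11b² + 21960/539b - 87750/539 to the basis.

S(f_1,f_4): lcm = ab. S = -17/7b + 85/7.
  leading term b: no divisor's leading term divides it; move -17/7b to the remainder.
  leading term 1: no divisor's leading term divides it; move 85/7 to the remainder.
  remainder -17/7b + 85/7 ≠ 0; add h_7 = -17/7b + 85/7 to the basis.

The other S-polynomials (S(f_2,f_3), S(f_2,f_4), S(f_3,f_4), S(f_1,h_5), S(f_2,h_5), S(f_3,h_5), S(f_4,h_5), S(f_1,h_6), S(f_2,h_6), S(f_3,h_6), S(f_4,h_6), S(h_5,h_6), S(f_1,h_7), S(f_2,h_7), S(f_3,h_7), S(f_4,h_7), S(h_5,h_7), S(h_6,h_7)) all reduce to 0 modulo the current basis, so we have a Gröbner basis.
Inter-reduce: drop elements whose leading term is divisible by another's, tail-reduce, and make monic.
Reduced Gröbner basis: {a - 4, b - 5}.

A lex Gröbner basis eliminates variables successively. Here b - 5 depends only on b, with roots {5}; lifting each root through the earlier basis elements recovers the full solutions.
  b = 5: the earlier basis element becomes a - 4 = 0, giving a = 4 — point (4, 5).
Each listed point satisfies every original equation (direct substitution).

{(4, 5)}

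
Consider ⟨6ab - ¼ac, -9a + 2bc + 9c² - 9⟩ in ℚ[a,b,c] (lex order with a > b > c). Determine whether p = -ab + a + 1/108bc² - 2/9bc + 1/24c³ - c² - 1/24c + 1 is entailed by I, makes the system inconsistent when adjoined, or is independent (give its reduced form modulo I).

-ab + a + 1/108bc² - 2/9bc + 1/24c³ - c² - 1/24c + 1 lies in I (it reduces to 0).

First compute the reduced Gröbner basis of I by Buchberger's algorithm.
f_1 = 6ab - ¼ac, LT = ab.
f_2 = -9a + 2bc + 9c² - 9, LT = a.

S(f_1,f_2): lcm = ab. S = -1/24ac + 2/9b²c + bc² - b.
  leading term ac: subtract (1/216c)·f_2 from -1/24ac + 2/9b²c + bc² - b → 2/9b²c + 107/108bc² - b - 1/24c³ + 1/24c
  leading term b²c: no divisor's leading term divides it; move 2/9b²c to the remainder.
  leading term bc²: no divisor's leading term divides it; move 107/108bc² to the remainder.
  leading term b: no divisor's leading term divides it; move -b to the remainder.
  leading term c³: no divisor's leading term divides it; move -1/24c³ to the remainder.
  leading term c: no divisor's leading term divides it; move 1/24c to the remainder.
  remainder 2/9b²c + 107/108bc² - b - 1/24c³ + 1/24c ≠ 0; add h_3 = 2/9b²c + 107/108bc² - b - 1/24c³ + 1/24c to the basis.

The other S-polynomials (S(f_1,h_3), S(f_2,h_3)) all reduce to 0 modulo the current basis, so we have a Gröbner basis.
Inter-reduce: drop elements whose leading term is divisible by another's, tail-reduce, and make monic.
Reduced Gröbner basis: {a - 2/9bc - c² + 1, b²c + 107/24bc² - 9/2b - 3/16c³ + 3/16c}.
Label its elements g_1 = a - 2/9bc - c² + 1, g_2 = b²c + 107/24bc² - 9/2b - 3/16c³ + 3/16c.

Reduce p = -ab + a + 1/108bc² - 2/9bc + 1/24c³ - c² - 1/24c + 1 modulo G:
  leading term ab: subtract (-b)·g_1 from -ab + a + 1/108bc² - 2/9bc + 1/24c³ - c² - 1/24c + 1 → a - 2/9b²c - 107/108bc² - 2/9bc + b + 1/24c³ - c² - 1/24c + 1
  leading term a: subtract (1)·g_1 from a - 2/9b²c - 107/108bc² - 2/9bc + b + 1/24c³ - c² - 1/24c + 1 → -2/9b²c - 107/108bc² + b + 1/24c³ - 1/24c
  leading term b²c: subtract (-2/9)·g_2 from -2/9b²c - 107/108bc² + b + 1/24c³ - 1/24c → 0
  normal form = 0.
Since the normal form is 0, p ∈ I.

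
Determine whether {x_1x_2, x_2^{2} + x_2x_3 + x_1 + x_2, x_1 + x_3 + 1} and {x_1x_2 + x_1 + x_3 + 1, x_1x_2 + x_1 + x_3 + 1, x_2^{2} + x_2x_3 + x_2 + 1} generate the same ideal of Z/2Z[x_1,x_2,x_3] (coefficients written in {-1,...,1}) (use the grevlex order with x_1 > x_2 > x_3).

No, the ideals differ.

For a fixed monomial order, each ideal has a unique reduced Gröbner basis; comparing bases decides equality.
Buchberger on the first generating set:
f_1 = x_1x_2, LT = x_1x_2.
f_2 = x_2^{2} + x_2x_3 + x_1 + x_2, LT = x_2^{2}.
f_3 = x_1 + x_3 + 1, LT = x_1.

S(f_1,f_2): lcm = x_1x_2^{2}. S = x_1x_2x_3 + x_1^{2} + x_1x_2.
  leading term x_1x_2x_3: subtract (x_3)·f_1 from x_1x_2x_3 + x_1^{2} + x_1x_2 → x_1^{2} + x_1x_2
  leading term x_1^{2}: subtract (x_1)·f_3 from x_1^{2} + x_1x_2 → x_1x_2 + x_1x_3 + x_1
  leading term x_1x_2: subtract (1)·f_1 from x_1x_2 + x_1x_3 + x_1 → x_1x_3 + x_1
  leading term x_1x_3: subtract (x_3)·f_3 from x_1x_3 + x_1 → x_3^{2} + x_1 + x_3
  leading term x_3^{2}: no divisor's leading term divides it; move x_3^{2} to the remainder.
  leading term x_1: subtract (1)·f_3 from x_1 + x_3 → 1
  leading term 1: no divisor's leading term divides it; move 1 to the remainder.
  remainder x_3^{2} + 1 ≠ 0; add g_4 = x_3^{2} + 1 to the basis.

S(f_1,f_3): lcm = x_1x_2. S = x_2x_3 + x_2.
  leading term x_2x_3: no divisor's leading term divides it; move x_2x_3 to the remainder.
  leading term x_2: no divisor's leading term divides it; move x_2 to the remainder.
  remainder x_2x_3 + x_2 ≠ 0; add g_5 = x_2x_3 + x_2 to the basis.

S(f_2,f_3): leading monomials are coprime, so the S-polynomial reduces to 0 (Buchberger's first criterion).
S(f_1,g_4): leading monomials are coprime, so the S-polynomial reduces to 0 (Buchberger's first criterion).
S(f_2,g_4): leading monomials are coprime, so the S-polynomial reduces to 0 (Buchberger's first criterion).
S(f_3,g_4): leading monomials are coprime, so the S-polynomial reduces to 0 (Buchberger's first criterion).
S(f_1,g_5): lcm = x_1x_2x_3. S = x_1x_2.
  leading term x_1x_2: subtract (1)·f_1 from x_1x_2 → 0
  remainder 0.

S(f_2,g_5): lcm = x_2^{2}x_3. S = x_2x_3^{2} + x_2^{2} + x_1x_3 + x_2x_3.
  leading term x_2x_3^{2}: subtract (x_2)·g_4 from x_2x_3^{2} + x_2^{2} + x_1x_3 + x_2x_3 → x_2^{2} + x_1x_3 + x_2x_3 + x_2
  leading term x_2^{2}: subtract (1)·f_2 from x_2^{2} + x_1x_3 + x_2x_3 + x_2 → x_1x_3 + x_1
  leading term x_1x_3: subtract (x_3)·f_3 from x_1x_3 + x_1 → x_3^{2} + x_1 + x_3
  leading term x_3^{2}: subtract (1)·g_4 from x_3^{2} + x_1 + x_3 → x_1 + x_3 + 1
  leading term x_1: subtract (1)·f_3 from x_1 + x_3 + 1 → 0
  remainder 0.

S(f_3,g_5): leading monomials are coprime, so the S-polynomial reduces to 0 (Buchberger's first criterion).
S(g_4,g_5): lcm = x_2x_3^{2}. S = x_2x_3 + x_2.
  leading term x_2x_3: subtract (1)·g_5 from x_2x_3 + x_2 → 0
  remainder 0.

Every S-polynomial of the final basis reduces to 0, so we have a Gröbner basis.
Inter-reduce: drop elements whose leading term is divisible by another's, tail-reduce, and make monic.
Reduced Gröbner basis: {x_2^{2} + x_3 + 1, x_2x_3 + x_2, x_3^{2} + 1, x_1 + x_3 + 1}.

Buchberger on the second generating set:
h_1 = x_1x_2 + x_1 + x_3 + 1, LT = x_1x_2.
h_2 = x_1x_2 + x_1 + x_3 + 1, LT = x_1x_2.
h_3 = x_2^{2} + x_2x_3 + x_2 + 1, LT = x_2^{2}.

S(h_1,h_2): lcm = x_1x_2. S = 0.
  remainder 0.

S(h_1,h_3): lcm = x_1x_2^{2}. S = x_1x_2x_3 + x_2x_3 + x_1 + x_2.
  leading term x_1x_2x_3: subtract (x_3)·h_1 from x_1x_2x_3 + x_2x_3 + x_1 + x_2 → x_1x_3 + x_2x_3 + x_3^{2} + x_1 + x_2 + x_3
  leading term x_1x_3: no divisor's leading term divides it; move x_1x_3 to the remainder.
  leading term x_2x_3: no divisor's leading term divides it; move x_2x_3 to the remainder.
  leading term x_3^{2}: no divisor's leading term divides it; move x_3^{2} to the remainder.
  leading term x_1: no divisor's leading term divides it; move x_1 to the remainder.
  leading term x_2: no divisor's leading term divides it; move x_2 to the remainder.
  leading term x_3: no divisor's leading term divides it; move x_3 to the remainder.
  remainder x_1x_3 + x_2x_3 + x_3^{2} + x_1 + x_2 + x_3 ≠ 0; add k_4 = x_1x_3 + x_2x_3 + x_3^{2} + x_1 + x_2 + x_3 to the basis.

S(h_2,h_3): lcm = x_1x_2^{2}. S = x_1x_2x_3 + x_2x_3 + x_1 + x_2.
  leading term x_1x_2x_3: subtract (x_3)·h_1 from x_1x_2x_3 + x_2x_3 + x_1 + x_2 → x_1x_3 + x_2x_3 + x_3^{2} + x_1 + x_2 + x_3
  leading term x_1x_3: subtract (1)·k_4 from x_1x_3 + x_2x_3 + x_3^{2} + x_1 + x_2 + x_3 → 0
  remainder 0.

S(h_1,k_4): lcm = x_1x_2x_3. S = x_2^{2}x_3 + x_2x_3^{2} + x_1x_2 + x_2^{2} + x_1x_3 + x_2x_3 + x_3^{2} + x_3.
  leading term x_2^{2}x_3: subtract (x_3)·h_3 from x_2^{2}x_3 + x_2x_3^{2} + x_1x_2 + x_2^{2} + x_1x_3 + x_2x_3 + x_3^{2} + x_3 → x_1x_2 + x_2^{2} + x_1x_3 + x_3^{2}
  leading term x_1x_2: subtract (1)·h_1 from x_1x_2 + x_2^{2} + x_1x_3 + x_3^{2} → x_2^{2} + x_1x_3 + x_3^{2} + x_1 + x_3 + 1
  leading term x_2^{2}: subtract (1)·h_3 from x_2^{2} + x_1x_3 + x_3^{2} + x_1 + x_3 + 1 → x_1x_3 + x_2x_3 + x_3^{2} + x_1 + x_2 + x_3
  leading term x_1x_3: subtract (1)·k_4 from x_1x_3 + x_2x_3 + x_3^{2} + x_1 + x_2 + x_3 → 0
  remainder 0.

S(h_2,k_4): lcm = x_1x_2x_3. S = x_2^{2}x_3 + x_2x_3^{2} + x_1x_2 + x_2^{2} + x_1x_3 + x_2x_3 + x_3^{2} + x_3.
  leading term x_2^{2}x_3: subtract (x_3)·h_3 from x_2^{2}x_3 + x_2x_3^{2} + x_1x_2 + x_2^{2} + x_1x_3 + x_2x_3 + x_3^{2} + x_3 → x_1x_2 + x_2^{2} + x_1x_3 + x_3^{2}
  leading term x_1x_2: subtract (1)·h_1 from x_1x_2 + x_2^{2} + x_1x_3 + x_3^{2} → x_2^{2} + x_1x_3 + x_3^{2} + x_1 + x_3 + 1
  leading term x_2^{2}: subtract (1)·h_3 from x_2^{2} + x_1x_3 + x_3^{2} + x_1 + x_3 + 1 → x_1x_3 + x_2x_3 + x_3^{2} + x_1 + x_2 + x_3
  leading term x_1x_3: subtract (1)·k_4 from x_1x_3 + x_2x_3 + x_3^{2} + x_1 + x_2 + x_3 → 0
  remainder 0.

S(h_3,k_4): leading monomials are coprime, so the S-polynomial reduces to 0 (Buchberger's first criterion).
Every S-polynomial of the final basis reduces to 0, so we have a Gröbner basis.
Inter-reduce: drop elements whose leading term is divisible by another's, tail-reduce, and make monic.
Reduced Gröbner basis: {x_1x_2 + x_1 + x_3 + 1, x_2^{2} + x_2x_3 + x_2 + 1, x_1x_3 + x_2x_3 + x_3^{2} + x_1 + x_2 + x_3}.

Since the reduced bases disagree, the two ideals are not the same.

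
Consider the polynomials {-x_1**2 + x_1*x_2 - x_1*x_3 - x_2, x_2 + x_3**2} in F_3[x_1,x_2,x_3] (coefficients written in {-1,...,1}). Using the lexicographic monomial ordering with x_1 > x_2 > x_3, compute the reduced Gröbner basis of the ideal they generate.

G = {x_1**2 + x_1*x_3**2 + x_1*x_3 - x_3**2, x_2 + x_3**2}

The reduced Gröbner basis is the canonical form of the ideal for this ordering.

f_1 = -x_1**2 + x_1*x_2 - x_1*x_3 - x_2, LT = x_1**2.
f_2 = x_2 + x_3**2, LT = x_2.

The S-polynomials (S(f_1,f_2)) all reduce to 0 modulo the current basis, so we have a Gröbner basis.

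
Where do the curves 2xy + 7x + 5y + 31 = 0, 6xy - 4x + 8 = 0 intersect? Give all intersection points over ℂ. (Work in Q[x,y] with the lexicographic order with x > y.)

{(1/5, -6), (-4, 1)}

Compute a lex Gröbner basis by Buchberger's algorithm.
f_1 = 2xy + 7x + 5y + 31, LT = xy.
f_2 = 6xy - 4x + 8, LT = xy.

S(f_1,f_2): lcm = xy. S = 25/6x + 5/2y + 85/6.
  reduce S modulo (f_1, f_2):
  remainder 25/6x + 5/2y + 85/6 ≠ 0; add h_3 = 25/6x + 5/2y + 85/6 to the basis.

S(f_1,h_3): lcm = xy. S = 7/2x - 3/5y^2 - 9/10y + 31/2.
  reduce S modulo (f_1, f_2, h_3):
  remainder -3/5y^2 - 3y + 18/5 ≠ 0; add h_4 = -3/5y^2 - 3y + 18/5 to the basis.

The other S-polynomials (S(f_2,h_3), S(f_1,h_4), S(f_2,h_4), S(h_3,h_4)) all reduce to 0 modulo the current basis, so we have a Gröbner basis.
Inter-reduce: drop elements whose leading term is divisible by another's, tail-reduce, and make monic.
Reduced Gröbner basis: {x + 3/5y + 17/5, y^2 + 5y - 6}.

From the last basis element, y^2 + 5y - 6 = 0, so y takes values in {-6, 1}. Each choice, substituted upward through the basis, yields the corresponding point(s) of the solution set.
  y = -6: the earlier basis element becomes x - 1/5 = 0, giving x = 1/5 — point (1/5, -6).
  y = 1: the earlier basis element becomes x + 4 = 0, giving x = -4 — point (-4, 1).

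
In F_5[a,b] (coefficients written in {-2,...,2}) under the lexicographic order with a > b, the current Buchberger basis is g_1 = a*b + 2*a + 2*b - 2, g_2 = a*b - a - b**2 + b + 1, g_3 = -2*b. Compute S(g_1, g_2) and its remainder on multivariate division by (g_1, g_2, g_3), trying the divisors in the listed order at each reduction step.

lcm(LM(g_1), LM(g_2)) = a*b.
S = (lcm/LT(g_1))·g_1 − (lcm/LT(g_2))·g_2 = -2*a + b**2 + b + 2.
Reduce S modulo (g_1, g_2, g_3) in that order:
  leading term a: no divisor's leading term divides it; move -2*a to the remainder.
  leading term b**2: subtract (2*b)·g_3 from b**2 + b + 2 → b + 2
  leading term b: subtract (2)·g_3 from b + 2 → 2
  leading term 1: no divisor's leading term divides it; move 2 to the remainder.
The remainder -2*a + 2 is nonzero, so it would be added as the next basis element.

S(g_1, g_2) = -2*a + b**2 + b + 2; remainder on division = -2*a + 2.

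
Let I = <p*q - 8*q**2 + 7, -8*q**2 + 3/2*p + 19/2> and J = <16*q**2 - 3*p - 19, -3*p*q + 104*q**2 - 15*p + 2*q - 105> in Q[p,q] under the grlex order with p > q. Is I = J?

Since reduced Gröbner bases are canonical representatives of ideals under a given ordering, it suffices to compute and compare them.
Buchberger on the first generating set:
f_1 = p*q - 8*q**2 + 7, LT = p*q.
f_2 = -8*q**2 + 3/2*p + 19/2, LT = q**2.

S(f_1,f_2): lcm = p*q**2. S = -8*q**3 + 3/16*p**2 + 19/16*p + 7*q.
  leading term q**3: subtract (q)·f_2 from -8*q**3 + 3/16*p**2 + 19/16*p + 7*q → 3/16*p**2 - 3/2*p*q + 19/16*p - 5/2*q
  leading term p**2: no divisor's leading term divides it; move 3/16*p**2 to the remainder.
  leading term p*q: subtract (-3/2)·f_1 from -3/2*p*q + 19/16*p - 5/2*q → -12*q**2 + 19/16*p - 5/2*q + 21/2
  leading term q**2: subtract (3/2)·f_2 from -12*q**2 + 19/16*p - 5/2*q + 21/2 → -17/16*p - 5/2*q - 15/4
  leading term p: no divisor's leading term divides it; move -17/16*p to the remainder.
  leading term q: no divisor's leading term divides it; move -5/2*q to the remainder.
  leading term 1: no divisor's leading term divides it; move -15/4 to the remainder.
  remainder 3/16*p**2 - 17/16*p - 5/2*q - 15/4 ≠ 0; add g_3 = 3/16*p**2 - 17/16*p - 5/2*q - 15/4 to the basis.

The other S-polynomials (S(f_1,g_3), S(f_2,g_3)) all reduce to 0 modulo the current basis, so we have a Gröbner basis.
Inter-reduce: drop elements whose leading term is divisible by another's, tail-reduce, and make monic.
Reduced Gröbner basis: {p**2 - 17/3*p - 40/3*q - 20, p*q - 3/2*p - 5/2, q**2 - 3/16*p - 19/16}.

Buchberger on the second generating set:
h_1 = 16*q**2 - 3*p - 19, LT = q**2.
h_2 = -3*p*q + 104*q**2 - 15*p + 2*q - 105, LT = p*q.

S(h_1,h_2): lcm = p*q**2. S = 104/3*q**3 - 3/16*p**2 - 5*p*q + 2/3*q**2 - 19/16*p - 35*q.
  leading term q**3: subtract (13/6*q)·h_1 from 104/3*q**3 - 3/16*p**2 - 5*p*q + 2/3*q**2 - 19/16*p - 35*q → -3/16*p**2 + 3/2*p*q + 2/3*q**2 - 19/16*p + 37/6*q
  leading term p**2: no divisor's leading term divides it; move -3/16*p**2 to the remainder.
  leading term p*q: subtract (-1/2)·h_2 from 3/2*p*q + 2/3*q**2 - 19/16*p + 37/6*q → 158/3*q**2 - 139/16*p + 43/6*q - 105/2
  leading term q**2: subtract (79/24)·h_1 from 158/3*q**2 - 139/16*p + 43/6*q - 105/2 → 19/16*p + 43/6*q + 241/24
  leading term p: no divisor's leading term divides it; move 19/16*p to the remainder.
  leading term q: no divisor's leading term divides it; move 43/6*q to the remainder.
  leading term 1: no divisor's leading term divides it; move 241/24 to the remainder.
  remainder -3/16*p**2 + 19/16*p + 43/6*q + 241/24 ≠ 0; add k_3 = -3/16*p**2 + 19/16*p + 43/6*q + 241/24 to the basis.

The other S-polynomials (S(h_1,k_3), S(h_2,k_3)) all reduce to 0 modulo the current basis, so we have a Gröbner basis.
Inter-reduce: drop elements whose leading term is divisible by another's, tail-reduce, and make monic.
Reduced Gröbner basis: {p**2 - 19/3*p - 344/9*q - 482/9, p*q - 3/2*p - 2/3*q - 37/6, q**2 - 3/16*p - 19/16}.

The bases are distinct; the ideals are different.

No, the ideals differ.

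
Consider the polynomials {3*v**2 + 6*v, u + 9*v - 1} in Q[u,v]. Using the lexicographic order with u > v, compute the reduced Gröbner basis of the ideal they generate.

G = {u + 9*v - 1, v**2 + 2*v}

Buchberger's algorithm terminates because the ascending chain of leading-term ideals stabilizes.

f_1 = 3*v**2 + 6*v, LT = v**2.
f_2 = u + 9*v - 1, LT = u.

The S-polynomials (S(f_1,f_2)) all reduce to 0 modulo the current basis, so we have a Gröbner basis.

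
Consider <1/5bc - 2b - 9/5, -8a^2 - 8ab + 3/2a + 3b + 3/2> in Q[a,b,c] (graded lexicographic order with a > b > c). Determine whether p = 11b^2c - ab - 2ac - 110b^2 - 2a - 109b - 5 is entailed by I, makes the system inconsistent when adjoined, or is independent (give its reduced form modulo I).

First compute the reduced Gröbner basis of I by Buchberger's algorithm.
f_1 = 1/5bc - 2b - 9/5, LT = bc.
f_2 = -8a^2 - 8ab + 3/2a + 3b + 3/2, LT = a^2.

The S-polynomials (S(f_1,f_2)) all reduce to 0 modulo the current basis, so we have a Gröbner basis.
Inter-reduce: drop elements whose leading term is divisible by another's, tail-reduce, and make monic.
Reduced Gröbner basis: {a^2 + ab - 3/16a - 3/8b - 3/16, bc - 10b - 9}.
Label its elements g_1 = a^2 + ab - 3/16a - 3/8b - 3/16, g_2 = bc - 10b - 9.

Reduce p = 11b^2c - ab - 2ac - 110b^2 - 2a - 109b - 5 modulo G:
  leading term b^2c: subtract (11b)·g_2 from 11b^2c - ab - 2ac - 110b^2 - 2a - 109b - 5 → -ab - 2ac - 2a - 10b - 5
  leading term ab: no divisor's leading term divides it; move -ab to the remainder.
  leading term ac: no divisor's leading term divides it; move -2ac to the remainder.
  leading term a: no divisor's leading term divides it; move -2a to the remainder.
  leading term b: no divisor's leading term divides it; move -10b to the remainder.
  leading term 1: no divisor's leading term divides it; move -5 to the remainder.
  normal form = -ab - 2ac - 2a - 10b - 5.
The normal form is nonzero, so p ∉ I. Since p minus its normal form lies in I, I + (p) = I + (r) where r = -ab - 2ac - 2a - 10b - 5; decide whether this ideal is the whole ring.
Run Buchberger on G together with r (pairs among the g_i already reduce to 0 since G is a Gröbner basis):
g_1 = a^2 + ab - 3/16a - 3/8b - 3/16, LT = a^2.
g_2 = bc - 10b - 9, LT = bc.
r = -ab - 2ac - 2a - 10b - 5, LT = ab.

S(g_1,r): lcm = a^2b. S = -2a^2c + ab^2 - 2a^2 - 163/16ab - 3/8b^2 - 5a - 3/16b.
  leading term a^2c: subtract (-2c)·g_1 from -2a^2c + ab^2 - 2a^2 - 163/16ab - 3/8b^2 - 5a - 3/16b → ab^2 + 2abc - 2a^2 - 163/16ab - 3/8ac - 3/8b^2 - 3/4bc - 5a - 3/16b - 3/8c
  leading term ab^2: subtract (-b)·r from ab^2 + 2abc - 2a^2 - 163/16ab - 3/8ac - 3/8b^2 - 3/4bc - 5a - 3/16b - 3/8c → -2a^2 - 195/16ab - 3/8ac - 83/8b^2 - 3/4bc - 5a - 83/16b - 3/8c
  leading term a^2: subtract (-2)·g_1 from -2a^2 - 195/16ab - 3/8ac - 83/8b^2 - 3/4bc - 5a - 83/16b - 3/8c → -163/16ab - 3/8ac - 83/8b^2 - 3/4bc - 43/8a - 95/16b - 3/8c - 3/8
  leading term ab: subtract (163/16)·r from -163/16ab - 3/8ac - 83/8b^2 - 3/4bc - 43/8a - 95/16b - 3/8c - 3/8 → 20ac - 83/8b^2 - 3/4bc + 15a + 1535/16b - 3/8c + 809/16
  leading term ac: no divisor's leading term divides it; move 20ac to the remainder.
  leading term b^2: no divisor's leading term divides it; move -83/8b^2 to the remainder.
  leading term bc: subtract (-3/4)·g_2 from -3/4bc + 15a + 1535/16b - 3/8c + 809/16 → 15a + 1415/16b - 3/8c + 701/16
  leading term a: no divisor's leading term divides it; move 15a to the remainder.
  leading term b: no divisor's leading term divides it; move 1415/16b to the remainder.
  leading term c: no divisor's leading term divides it; move -3/8c to the remainder.
  leading term 1: no divisor's leading term divides it; move 701/16 to the remainder.
  remainder 20ac - 83/8b^2 + 15a + 1415/16b - 3/8c + 701/16 ≠ 0; add m_4 = 20ac - 83/8b^2 + 15a + 1415/16b - 3/8c + 701/16 to the basis.

S(g_2,r): lcm = abc. S = -2ac^2 - 10ab - 2ac - 10bc - 9a - 5c.
  leading term ac^2: subtract (-1/10c)·m_4 from -2ac^2 - 10ab - 2ac - 10bc - 9a - 5c → -83/80b^2c - 10ab - 1/2ac - 37/32bc - 3/80c^2 - 9a - 99/160c
  leading term b^2c: subtract (-83/80b)·g_2 from -83/80b^2c - 10ab - 1/2ac - 37/32bc - 3/80c^2 - 9a - 99/160c → -10ab - 1/2ac - 83/8b^2 - 37/32bc - 3/80c^2 - 9a - 747/80b - 99/160c
  leading term ab: subtract (10)·r from -10ab - 1/2ac - 83/8b^2 - 37/32bc - 3/80c^2 - 9a - 747/80b - 99/160c → 39/2ac - 83/8b^2 - 37/32bc - 3/80c^2 + 11a + 7253/80b - 99/160c + 50
  leading term ac: subtract (39/40)·m_4 from 39/2ac - 83/8b^2 - 37/32bc - 3/80c^2 + 11a + 7253/80b - 99/160c + 50 → -83/320b^2 - 37/32bc - 3/80c^2 - 29/8a + 2839/640b - 81/320c + 4661/640
  leading term b^2: no divisor's leading term divides it; move -83/320b^2 to the remainder.
  leading term bc: subtract (-37/32)·g_2 from -37/32bc - 3/80c^2 - 29/8a + 2839/640b - 81/320c + 4661/640 → -3/80c^2 - 29/8a - 4561/640b - 81/320c - 1999/640
  leading term c^2: no divisor's leading term divides it; move -3/80c^2 to the remainder.
  leading term a: no divisor's leading term divides it; move -29/8a to the remainder.
  leading term b: no divisor's leading term divides it; move -4561/640b to the remainder.
  leading term c: no divisor's leading term divides it; move -81/320c to the remainder.
  leading term 1: no divisor's leading term divides it; move -1999/640 to the remainder.
  remainder -83/320b^2 - 3/80c^2 - 29/8a - 4561/640b - 81/320c - 1999/640 ≠ 0; add m_5 = -83/320b^2 - 3/80c^2 - 29/8a - 4561/640b - 81/320c - 1999/640 to the basis.

S(g_2,m_5): lcm = b^2c. S = -12/83c^3 - 1160/83ac - 10b^2 - 4561/166bc - 81/83c^2 - 9b - 1999/166c.
  leading term c^3: no divisor's leading term divides it; move -12/83c^3 to the remainder.
  leading term ac: subtract (-58/83)·m_4 from -1160/83ac - 10b^2 - 4561/166bc - 81/83c^2 - 9b - 1999/166c → -69/4b^2 - 4561/166bc - 81/83c^2 + 870/83a + 35059/664b - 4085/332c + 20329/664
  leading term b^2: subtract (5520/83)·m_5 from -69/4b^2 - 4561/166bc - 81/83c^2 + 870/83a + 35059/664b - 4085/332c + 20329/664 → -4561/166bc + 126/83c^2 + 20880/83a + 43721/83b + 376/83c + 39565/166
  leading term bc: subtract (-4561/166)·g_2 from -4561/166bc + 126/83c^2 + 20880/83a + 43721/83b + 376/83c + 39565/166 → 126/83c^2 + 20880/83a + 252b + 376/83c - 742/83
  leading term c^2: no divisor's leading term divides it; move 126/83c^2 to the remainder.
  leading term a: no divisor's leading term divides it; move 20880/83a to the remainder.
  leading term b: no divisor's leading term divides it; move 252b to the remainder.
  leading term c: no divisor's leading term divides it; move 376/83c to the remainder.
  leading term 1: no divisor's leading term divides it; move -742/83 to the remainder.
  remainder -12/83c^3 + 126/83c^2 + 20880/83a + 252b + 376/83c - 742/83 ≠ 0; add m_6 = -12/83c^3 + 126/83c^2 + 20880/83a + 252b + 376/83c - 742/83 to the basis.

The other S-polynomials (S(g_1,g_2), S(g_1,m_4), S(g_2,m_4), S(r,m_4), S(g_1,m_5), S(r,m_5), S(m_4,m_5), S(g_1,m_6), S(g_2,m_6), S(r,m_6), S(m_4,m_6), S(m_5,m_6)) all reduce to 0 modulo the current basis, so we have a Gröbner basis.
Inter-reduce: drop elements whose leading term is divisible by another's, tail-reduce, and make monic.
Reduced Gröbner basis: {c^3 - 21/2c^2 - 1740a - 1743b - 94/3c + 371/6, a^2 + 3/20c^2 + 221/16a + 1079/40b + 39/40c + 187/16, ab - 3/20c^2 - 14a - 547/20b - 39/40c - 95/8, ac + 3/40c^2 + 8a + 747/40b + 39/80c + 135/16, b^2 + 12/83c^2 + 1160/83a + 4561/166b + 81/83c + 1999/166, bc - 10b - 9}.
The reduced Gröbner basis of I + (p) is {c^3 - 21/2c^2 - 1740a - 1743b - 94/3c + 371/6, a^2 + 3/20c^2 + 221/16a + 1079/40b + 39/40c + 187/16, ab - 3/20c^2 - 14a - 547/20b - 39/40c - 95/8, ac + 3/40c^2 + 8a + 747/40b + 39/80c + 135/16, b^2 + 12/83c^2 + 1160/83a + 4561/166b + 81/83c + 1999/166, bc - 10b - 9} ≠ {1}, a proper ideal, so the enlarged system stays consistent: p is independent of I, with normal form -ab - 2ac - 2a - 10b - 5.

11b^2c - ab - 2ac - 110b^2 - 2a - 109b - 5 is independent of I; its normal form modulo I is -ab - 2ac - 2a - 10b - 5.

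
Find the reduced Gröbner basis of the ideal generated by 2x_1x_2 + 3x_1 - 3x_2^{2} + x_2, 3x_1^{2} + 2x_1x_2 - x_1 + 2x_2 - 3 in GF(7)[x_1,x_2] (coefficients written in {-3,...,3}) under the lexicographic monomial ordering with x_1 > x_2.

G = {x_1 + x_2^{3} - 2x_2^{2} + 2x_2 - 1, x_2^{4} + 3x_2^{3} - 3x_2^{2} - 2x_2 + 2}

This is the nonlinear analogue of row-reducing a linear system.

f_1 = 2x_1x_2 + 3x_1 - 3x_2^{2} + x_2, LT = x_1x_2.
f_2 = 3x_1^{2} + 2x_1x_2 - x_1 + 2x_2 - 3, LT = x_1^{2}.

S(f_1,f_2): lcm = x_1^{2}x_2. S = -2x_1^{2} - x_1x_2^{2} + 2x_1x_2 - 3x_2^{2} + x_2.
  leading term x_1^{2}: subtract (-3)·f_2 from -2x_1^{2} - x_1x_2^{2} + 2x_1x_2 - 3x_2^{2} + x_2 → -x_1x_2^{2} + x_1x_2 - 3x_1 - 3x_2^{2} - 2
  leading term x_1x_2^{2}: subtract (3x_2)·f_1 from -x_1x_2^{2} + x_1x_2 - 3x_1 - 3x_2^{2} - 2 → -x_1x_2 - 3x_1 + 2x_2^{3} + x_2^{2} - 2
  leading term x_1x_2: subtract (3)·f_1 from -x_1x_2 - 3x_1 + 2x_2^{3} + x_2^{2} - 2 → 2x_1 + 2x_2^{3} + 3x_2^{2} - 3x_2 - 2
  leading term x_1: no divisor's leading term divides it; move 2x_1 to the remainder.
  leading term x_2^{3}: no divisor's leading term divides it; move 2x_2^{3} to the remainder.
  leading term x_2^{2}: no divisor's leading term divides it; move 3x_2^{2} to the remainder.
  leading term x_2: no divisor's leading term divides it; move -3x_2 to the remainder.
  leading term 1: no divisor's leading term divides it; move -2 to the remainder.
  remainder 2x_1 + 2x_2^{3} + 3x_2^{2} - 3x_2 - 2 ≠ 0; add g_3 = 2x_1 + 2x_2^{3} + 3x_2^{2} - 3x_2 - 2 to the basis.

S(f_1,g_3): lcm = x_1x_2. S = -2x_1 - x_2^{4} + 2x_2^{3} - 2x_2.
  leading term x_1: subtract (-1)·g_3 from -2x_1 - x_2^{4} + 2x_2^{3} - 2x_2 → -x_2^{4} - 3x_2^{3} + 3x_2^{2} + 2x_2 - 2
  leading term x_2^{4}: no divisor's leading term divides it; move -x_2^{4} to the remainder.
  leading term x_2^{3}: no divisor's leading term divides it; move -3x_2^{3} to the remainder.
  leading term x_2^{2}: no divisor's leading term divides it; move 3x_2^{2} to the remainder.
  leading term x_2: no divisor's leading term divides it; move 2x_2 to the remainder.
  leading term 1: no divisor's leading term divides it; move -2 to the remainder.
  remainder -x_2^{4} - 3x_2^{3} + 3x_2^{2} + 2x_2 - 2 ≠ 0; add g_4 = -x_2^{4} - 3x_2^{3} + 3x_2^{2} + 2x_2 - 2 to the basis.

The other S-polynomials (S(f_2,g_3), S(f_1,g_4), S(f_2,g_4), S(g_3,g_4)) all reduce to 0 modulo the current basis, so we have a Gröbner basis.
Inter-reduce: drop elements whose leading term is divisible by another's, tail-reduce, and make monic.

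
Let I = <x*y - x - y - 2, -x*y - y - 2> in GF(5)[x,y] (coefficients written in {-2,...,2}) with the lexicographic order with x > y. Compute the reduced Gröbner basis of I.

G = {x + 2*y - 1, y**2 - y - 1}

The reduced Gröbner basis is the canonical form of the ideal for this ordering.

f_1 = x*y - x - y - 2, LT = x*y.
f_2 = -x*y - y - 2, LT = x*y.

S(f_1,f_2): lcm = x*y. S = -x - 2*y + 1.
  reduce S modulo (f_1, f_2):
  remainder -x - 2*y + 1 ≠ 0; add g_3 = -x - 2*y + 1 to the basis.

S(f_1,g_3): lcm = x*y. S = -x - 2*y**2 - 2.
  reduce S modulo (f_1, f_2, g_3):
  remainder -2*y**2 + 2*y + 2 ≠ 0; add g_4 = -2*y**2 + 2*y + 2 to the basis.

The other S-polynomials (S(f_2,g_3), S(f_1,g_4), S(f_2,g_4), S(g_3,g_4)) all reduce to 0 modulo the current basis, so we have a Gröbner basis.
Inter-reduce: drop elements whose leading term is divisible by another's, tail-reduce, and make monic.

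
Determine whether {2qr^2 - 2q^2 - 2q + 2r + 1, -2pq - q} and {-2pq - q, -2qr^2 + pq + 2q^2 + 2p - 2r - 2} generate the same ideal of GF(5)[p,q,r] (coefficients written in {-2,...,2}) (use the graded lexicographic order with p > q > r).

No, the ideals differ.

Since reduced Gröbner bases are canonical representatives of ideals under a given ordering, it suffices to compute and compare them.
Buchberger on the first generating set:
f_1 = 2qr^2 - 2q^2 - 2q + 2r + 1, LT = qr^2.
f_2 = -2pq - q, LT = pq.

S(f_1,f_2): lcm = pqr^2. S = -pq^2 + 2qr^2 - pq + pr - 2p.
  leading term pq^2: subtract (-2q)·f_2 from -pq^2 + 2qr^2 - pq + pr - 2p → 2qr^2 - pq + pr - 2q^2 - 2p
  leading term qr^2: subtract (1)·f_1 from 2qr^2 - pq + pr - 2q^2 - 2p → -pq + pr - 2p + 2q - 2r - 1
  leading term pq: subtract (-2)·f_2 from -pq + pr - 2p + 2q - 2r - 1 → pr - 2p - 2r - 1
  leading term pr: no divisor's leading term divides it; move pr to the remainder.
  leading term p: no divisor's leading term divides it; move -2p to the remainder.
  leading term r: no divisor's leading term divides it; move -2r to the remainder.
  leading term 1: no divisor's leading term divides it; move -1 to the remainder.
  remainder pr - 2p - 2r - 1 ≠ 0; add g_3 = pr - 2p - 2r - 1 to the basis.

The other S-polynomials (S(f_1,g_3), S(f_2,g_3)) all reduce to 0 modulo the current basis, so we have a Gröbner basis.
Inter-reduce: drop elements whose leading term is divisible by another's, tail-reduce, and make monic.
Reduced Gröbner basis: {qr^2 - q^2 - q + r - 2, pq - 2q, pr - 2p - 2r - 1}.

Buchberger on the second generating set:
h_1 = -2pq - q, LT = pq.
h_2 = -2qr^2 + pq + 2q^2 + 2p - 2r - 2, LT = qr^2.

S(h_1,h_2): lcm = pqr^2. S = -2p^2q + pq^2 - 2qr^2 + p^2 - pr - p.
  leading term p^2q: subtract (p)·h_1 from -2p^2q + pq^2 - 2qr^2 + p^2 - pr - p → pq^2 - 2qr^2 + p^2 + pq - pr - p
  leading term pq^2: subtract (2q)·h_1 from pq^2 - 2qr^2 + p^2 + pq - pr - p → -2qr^2 + p^2 + pq - pr + 2q^2 - p
  leading term qr^2: subtract (1)·h_2 from -2qr^2 + p^2 + pq - pr + 2q^2 - p → p^2 - pr + 2p + 2r + 2
  leading term p^2: no divisor's leading term divides it; move p^2 to the remainder.
  leading term pr: no divisor's leading term divides it; move -pr to the remainder.
  leading term p: no divisor's leading term divides it; move 2p to the remainder.
  leading term r: no divisor's leading term divides it; move 2r to the remainder.
  leading term 1: no divisor's leading term divides it; move 2 to the remainder.
  remainder p^2 - pr + 2p + 2r + 2 ≠ 0; add k_3 = p^2 - pr + 2p + 2r + 2 to the basis.

The other S-polynomials (S(h_1,k_3), S(h_2,k_3)) all reduce to 0 modulo the current basis, so we have a Gröbner basis.
Inter-reduce: drop elements whose leading term is divisible by another's, tail-reduce, and make monic.
Reduced Gröbner basis: {qr^2 - q^2 - p - q + r + 1, p^2 - pr + 2p + 2r + 2, pq - 2q}.

The bases are distinct; the ideals are different.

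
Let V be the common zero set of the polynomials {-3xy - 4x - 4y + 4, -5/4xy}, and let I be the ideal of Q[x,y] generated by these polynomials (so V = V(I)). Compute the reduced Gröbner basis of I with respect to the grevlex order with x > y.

f_1 = -3xy - 4x - 4y + 4, LT = xy.
f_2 = -5/4xy, LT = xy.

S(f_1,f_2): lcm = xy. S = 4/3x + 4/3y - 4/3.
  reduce S modulo (f_1, f_2):
  remainder 4/3x + 4/3y - 4/3 ≠ 0; add g_3 = 4/3x + 4/3y - 4/3 to the basis.

S(f_1,g_3): lcm = xy. S = -y^2 + 4/3x + 7/3y - 4/3.
  reduce S modulo (f_1, f_2, g_3):
  remainder -y^2 + y ≠ 0; add g_4 = -y^2 + y to the basis.

The other S-polynomials (S(f_2,g_3), S(f_1,g_4), S(f_2,g_4), S(g_3,g_4)) all reduce to 0 modulo the current basis, so we have a Gröbner basis.
Inter-reduce: drop elements whose leading term is divisible by another's, tail-reduce, and make monic.

G = {y^2 - y, x + y - 1}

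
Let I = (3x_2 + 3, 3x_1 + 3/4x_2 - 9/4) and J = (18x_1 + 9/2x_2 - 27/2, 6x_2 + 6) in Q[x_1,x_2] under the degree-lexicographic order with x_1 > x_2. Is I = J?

For a fixed monomial order, each ideal has a unique reduced Gröbner basis; comparing bases decides equality.
Buchberger on the first generating set:
f_1 = 3x_2 + 3, LT = x_2.
f_2 = 3x_1 + 3/4x_2 - 9/4, LT = x_1.

The S-polynomials (S(f_1,f_2)) all reduce to 0 modulo the current basis, so we have a Gröbner basis.
Inter-reduce: drop elements whose leading term is divisible by another's, tail-reduce, and make monic.
Reduced Gröbner basis: {x_1 - 1, x_2 + 1}.

Buchberger on the second generating set:
h_1 = 18x_1 + 9/2x_2 - 27/2, LT = x_1.
h_2 = 6x_2 + 6, LT = x_2.

The S-polynomials (S(h_1,h_2)) all reduce to 0 modulo the current basis, so we have a Gröbner basis.
Inter-reduce: drop elements whose leading term is divisible by another's, tail-reduce, and make monic.
Reduced Gröbner basis: {x_1 - 1, x_2 + 1}.

The two bases agree; hence the ideals are identical.
The same test decides containment: I ⊆ J iff every generator of I reduces to 0 modulo a Gröbner basis of J.

Yes, the ideals are equal.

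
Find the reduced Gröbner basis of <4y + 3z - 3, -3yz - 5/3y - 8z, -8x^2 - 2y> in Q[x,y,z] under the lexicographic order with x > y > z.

G = {x^2 - 3/16z + 3/16, y + 3/4z - 3/4, z^2 - 4z - 5/9}

Buchberger's algorithm terminates because the ascending chain of leading-term ideals stabilizes.

f_1 = 4y + 3z - 3, LT = y.
f_2 = -3yz - 5/3y - 8z, LT = yz.
f_3 = -8x^2 - 2y, LT = x^2.

S(f_1,f_2): lcm = yz. S = -5/9y + 3/4z^2 - 41/12z.
  leading term y: subtract (-5/36)·f_1 from -5/9y + 3/4z^2 - 41/12z → 3/4z^2 - 3z - 5/12
  leading term z^2: no divisor's leading term divides it; move 3/4z^2 to the remainder.
  leading term z: no divisor's leading term divides it; move -3z to the remainder.
  leading term 1: no divisor's leading term divides it; move -5/12 to the remainder.
  remainder 3/4z^2 - 3z - 5/12 ≠ 0; add g_4 = 3/4z^2 - 3z - 5/12 to the basis.

The other S-polynomials (S(f_1,f_3), S(f_2,f_3), S(f_1,g_4), S(f_2,g_4), S(f_3,g_4)) all reduce to 0 modulo the current basis, so we have a Gröbner basis.
Inter-reduce: drop elements whose leading term is divisible by another's, tail-reduce, and make monic.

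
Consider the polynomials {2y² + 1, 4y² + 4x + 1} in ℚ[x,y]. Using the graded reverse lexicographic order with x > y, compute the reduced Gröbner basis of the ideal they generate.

G = {y² + ½, x - ¼}

f_1 = 2y² + 1, LT = y².
f_2 = 4y² + 4x + 1, LT = y².

S(f_1,f_2): lcm = y². S = -x + ¼.
  leading term x: no divisor's leading term divides it; move -x to the remainder.
  leading term 1: no divisor's leading term divides it; move ¼ to the remainder.
  remainder -x + ¼ ≠ 0; add g_3 = -x + ¼ to the basis.

S(f_1,g_3): leading monomials are coprime, so the S-polynomial reduces to 0 (Buchberger's first criterion).
S(f_2,g_3): leading monomials are coprime, so the S-polynomial reduces to 0 (Buchberger's first criterion).
Every S-polynomial of the final basis reduces to 0, so we have a Gröbner basis.
Inter-reduce: drop elements whose leading term is divisible by another's, tail-reduce, and make monic.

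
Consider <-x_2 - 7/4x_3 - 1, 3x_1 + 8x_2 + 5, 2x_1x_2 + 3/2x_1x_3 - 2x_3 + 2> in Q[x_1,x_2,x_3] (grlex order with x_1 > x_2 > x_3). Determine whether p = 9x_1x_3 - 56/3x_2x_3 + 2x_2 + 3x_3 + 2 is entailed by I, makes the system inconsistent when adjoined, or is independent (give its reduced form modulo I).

First compute the reduced Gröbner basis of I by Buchberger's algorithm.
f_1 = -x_2 - 7/4x_3 - 1, LT = x_2.
f_2 = 3x_1 + 8x_2 + 5, LT = x_1.
f_3 = 2x_1x_2 + 3/2x_1x_3 - 2x_3 + 2, LT = x_1x_2.

S(f_1,f_3): lcm = x_1x_2. S = x_1x_3 + x_1 + x_3 - 1.
  leading term x_1x_3: subtract (1/3x_3)·f_2 from x_1x_3 + x_1 + x_3 - 1 → -8/3x_2x_3 + x_1 - 2/3x_3 - 1
  leading term x_2x_3: subtract (8/3x_3)·f_1 from -8/3x_2x_3 + x_1 - 2/3x_3 - 1 → 14/3x_3^2 + x_1 + 2x_3 - 1
  leading term x_3^2: no divisor's leading term divides it; move 14/3x_3^2 to the remainder.
  leading term x_1: subtract (1/3)·f_2 from x_1 + 2x_3 - 1 → -8/3x_2 + 2x_3 - 8/3
  leading term x_2: subtract (8/3)·f_1 from -8/3x_2 + 2x_3 - 8/3 → 20/3x_3
  leading term x_3: no divisor's leading term divides it; move 20/3x_3 to the remainder.
  remainder 14/3x_3^2 + 20/3x_3 ≠ 0; add h_4 = 14/3x_3^2 + 20/3x_3 to the basis.

The other S-polynomials (S(f_1,f_2), S(f_2,f_3), S(f_1,h_4), S(f_2,h_4), S(f_3,h_4)) all reduce to 0 modulo the current basis, so we have a Gröbner basis.
Inter-reduce: drop elements whose leading term is divisible by another's, tail-reduce, and make monic.
Reduced Gröbner basis: {x_3^2 + 10/7x_3, x_1 - 14/3x_3 - 1, x_2 + 7/4x_3 + 1}.
Label its elements g_1 = x_3^2 + 10/7x_3, g_2 = x_1 - 14/3x_3 - 1, g_3 = x_2 + 7/4x_3 + 1.

Reduce p = 9x_1x_3 - 56/3x_2x_3 + 2x_2 + 3x_3 + 2 modulo G:
  leading term x_1x_3: subtract (9x_3)·g_2 from 9x_1x_3 - 56/3x_2x_3 + 2x_2 + 3x_3 + 2 → -56/3x_2x_3 + 42x_3^2 + 2x_2 + 12x_3 + 2
  leading term x_2x_3: subtract (-56/3x_3)·g_3 from -56/3x_2x_3 + 42x_3^2 + 2x_2 + 12x_3 + 2 → 224/3x_3^2 + 2x_2 + 92/3x_3 + 2
  leading term x_3^2: subtract (224/3)·g_1 from 224/3x_3^2 + 2x_2 + 92/3x_3 + 2 → 2x_2 - 76x_3 + 2
  leading term x_2: subtract (2)·g_3 from 2x_2 - 76x_3 + 2 → -159/2x_3
  leading term x_3: no divisor's leading term divides it; move -159/2x_3 to the remainder.
  normal form = -159/2x_3.
The normal form is nonzero, so p ∉ I. Since p minus its normal form lies in I, I + (p) = I + (r) where r = -159/2x_3; decide whether this ideal is the whole ring.
Run Buchberger on G together with r (pairs among the g_i already reduce to 0 since G is a Gröbner basis):
g_1 = x_3^2 + 10/7x_3, LT = x_3^2.
g_2 = x_1 - 14/3x_3 - 1, LT = x_1.
g_3 = x_2 + 7/4x_3 + 1, LT = x_2.
r = -159/2x_3, LT = x_3.

The S-polynomials (S(g_1,g_2), S(g_1,g_3), S(g_1,r), S(g_2,g_3), S(g_2,r), S(g_3,r)) all reduce to 0 modulo the current basis, so we have a Gröbner basis.
Inter-reduce: drop elements whose leading term is divisible by another's, tail-reduce, and make monic.
Reduced Gröbner basis: {x_1 - 1, x_2 + 1, x_3}.
The reduced Gröbner basis of I + (p) is {x_1 - 1, x_2 + 1, x_3} ≠ {1}, a proper ideal, so the enlarged system stays consistent: p is independent of I, with normal form -159/2x_3.

Ideal membership is decidable via reduction modulo a Gröbner basis.

9x_1x_3 - 56/3x_2x_3 + 2x_2 + 3x_3 + 2 is independent of I; its normal form modulo I is -159/2x_3.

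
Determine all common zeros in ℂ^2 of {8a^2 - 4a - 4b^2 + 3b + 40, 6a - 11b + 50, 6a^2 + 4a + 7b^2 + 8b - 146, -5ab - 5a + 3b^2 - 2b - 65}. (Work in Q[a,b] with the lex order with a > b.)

{(-1, 4)}

Compute a lex Gröbner basis by Buchberger's algorithm.
f_1 = 8a^2 - 4a - 4b^2 + 3b + 40, LT = a^2.
f_2 = 6a - 11b + 50, LT = a.
f_3 = 6a^2 + 4a + 7b^2 + 8b - 146, LT = a^2.
f_4 = -5ab - 5a + 3b^2 - 2b - 65, LT = ab.

S(f_1,f_2): lcm = a^2. S = 11/6ab - 53/6a - 1/2b^2 + 3/8b + 5.
  reduce S modulo (f_1, f_2, f_3, f_4):
  remainder 103/36b^2 - 2239/72b + 1415/18 ≠ 0; add h_5 = 103/36b^2 - 2239/72b + 1415/18 to the basis.

S(f_1,f_3): lcm = a^2. S = -7/6a - 5/3b^2 - 23/24b + 88/3.
  reduce S modulo (f_1, f_2, f_3, f_4, h_5):
  remainder -157309/7416b + 157309/1854 ≠ 0; add h_6 = -157309/7416b + 157309/1854 to the basis.

The other S-polynomials (S(f_1,f_4), S(f_2,f_3), S(f_2,f_4), S(f_3,f_4), S(f_1,h_5), S(f_2,h_5), S(f_3,h_5), S(f_4,h_5), S(f_1,h_6), S(f_2,h_6), S(f_3,h_6), S(f_4,h_6), S(h_5,h_6)) all reduce to 0 modulo the current basis, so we have a Gröbner basis.
Inter-reduce: drop elements whose leading term is divisible by another's, tail-reduce, and make monic.
Reduced Gröbner basis: {a + 1, b - 4}.

A lex Gröbner basis eliminates variables successively. Here b - 4 depends only on b, with roots {4}; lifting each root through the earlier basis elements recovers the full solutions.
  b = 4: the earlier basis element becomes a + 1 = 0, giving a = -1 — point (-1, 4).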